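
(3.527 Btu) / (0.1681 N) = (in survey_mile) 13.76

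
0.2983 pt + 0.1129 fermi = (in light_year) 1.112e-20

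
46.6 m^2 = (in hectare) 0.00466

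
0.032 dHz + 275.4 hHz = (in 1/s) 2.754e+04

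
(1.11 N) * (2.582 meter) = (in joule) 2.866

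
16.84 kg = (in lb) 37.13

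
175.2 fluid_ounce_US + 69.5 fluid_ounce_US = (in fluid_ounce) 244.7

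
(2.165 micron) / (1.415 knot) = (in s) 2.974e-06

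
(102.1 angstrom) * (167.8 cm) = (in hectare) 1.713e-12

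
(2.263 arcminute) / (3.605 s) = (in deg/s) 0.01046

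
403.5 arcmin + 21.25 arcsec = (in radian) 0.1175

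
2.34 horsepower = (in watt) 1745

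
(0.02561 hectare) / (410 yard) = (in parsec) 2.214e-17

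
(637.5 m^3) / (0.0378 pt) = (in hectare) 4781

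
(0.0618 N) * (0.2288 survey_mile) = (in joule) 22.76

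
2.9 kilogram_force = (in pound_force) 6.393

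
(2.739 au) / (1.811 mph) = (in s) 5.061e+11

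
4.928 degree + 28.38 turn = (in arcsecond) 3.68e+07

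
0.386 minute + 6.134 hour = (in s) 2.211e+04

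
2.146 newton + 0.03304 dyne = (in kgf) 0.2188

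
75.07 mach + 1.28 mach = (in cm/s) 2.6e+06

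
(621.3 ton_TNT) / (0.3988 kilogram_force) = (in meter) 6.647e+11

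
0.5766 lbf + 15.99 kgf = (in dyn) 1.594e+07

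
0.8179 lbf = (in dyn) 3.638e+05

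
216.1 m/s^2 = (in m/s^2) 216.1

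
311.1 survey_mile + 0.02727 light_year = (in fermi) 2.58e+29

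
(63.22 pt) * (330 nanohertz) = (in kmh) 2.65e-08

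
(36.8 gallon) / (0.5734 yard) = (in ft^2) 2.86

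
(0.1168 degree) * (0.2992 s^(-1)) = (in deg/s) 0.03495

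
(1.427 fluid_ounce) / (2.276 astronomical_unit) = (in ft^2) 1.334e-15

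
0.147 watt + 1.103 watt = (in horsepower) 0.001676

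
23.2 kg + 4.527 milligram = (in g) 2.32e+04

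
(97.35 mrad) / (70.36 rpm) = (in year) 4.19e-10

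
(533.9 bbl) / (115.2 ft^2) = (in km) 0.007931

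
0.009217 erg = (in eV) 5.753e+09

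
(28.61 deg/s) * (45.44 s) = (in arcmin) 7.8e+04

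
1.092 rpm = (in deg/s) 6.552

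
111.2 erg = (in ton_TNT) 2.658e-15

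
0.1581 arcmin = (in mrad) 0.04599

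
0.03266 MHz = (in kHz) 32.66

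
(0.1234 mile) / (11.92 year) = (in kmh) 1.902e-06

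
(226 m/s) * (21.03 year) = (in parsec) 4.857e-06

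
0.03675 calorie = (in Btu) 0.0001457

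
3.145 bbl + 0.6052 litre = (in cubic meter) 0.5006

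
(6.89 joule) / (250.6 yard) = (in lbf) 0.00676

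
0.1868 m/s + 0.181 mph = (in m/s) 0.2677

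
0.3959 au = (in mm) 5.923e+13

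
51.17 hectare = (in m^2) 5.117e+05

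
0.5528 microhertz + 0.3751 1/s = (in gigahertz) 3.751e-10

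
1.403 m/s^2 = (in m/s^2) 1.403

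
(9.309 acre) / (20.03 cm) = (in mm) 1.881e+08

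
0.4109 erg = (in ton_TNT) 9.821e-18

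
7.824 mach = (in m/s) 2664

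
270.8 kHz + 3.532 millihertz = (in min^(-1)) 1.625e+07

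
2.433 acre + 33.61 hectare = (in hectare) 34.59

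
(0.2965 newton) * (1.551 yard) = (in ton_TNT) 1.005e-10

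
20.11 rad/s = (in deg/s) 1152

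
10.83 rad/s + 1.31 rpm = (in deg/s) 628.4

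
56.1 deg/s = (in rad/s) 0.9791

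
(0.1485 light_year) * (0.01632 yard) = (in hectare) 2.097e+09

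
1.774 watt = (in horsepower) 0.002379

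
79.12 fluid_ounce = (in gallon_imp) 0.5147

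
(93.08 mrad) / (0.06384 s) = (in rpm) 13.92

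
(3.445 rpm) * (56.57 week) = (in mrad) 1.234e+10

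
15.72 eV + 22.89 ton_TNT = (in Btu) 9.077e+07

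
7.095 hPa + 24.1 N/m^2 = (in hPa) 7.336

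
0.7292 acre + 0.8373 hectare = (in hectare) 1.132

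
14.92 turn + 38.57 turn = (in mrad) 3.361e+05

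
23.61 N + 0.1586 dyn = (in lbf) 5.308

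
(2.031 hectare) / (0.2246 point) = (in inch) 1.009e+10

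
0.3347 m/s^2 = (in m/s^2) 0.3347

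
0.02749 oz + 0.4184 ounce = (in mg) 1.264e+04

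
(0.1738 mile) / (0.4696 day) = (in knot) 0.0134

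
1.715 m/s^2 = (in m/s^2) 1.715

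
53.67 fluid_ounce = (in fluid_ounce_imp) 55.86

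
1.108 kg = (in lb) 2.443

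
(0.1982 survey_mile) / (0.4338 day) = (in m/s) 0.00851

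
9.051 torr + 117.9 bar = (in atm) 116.4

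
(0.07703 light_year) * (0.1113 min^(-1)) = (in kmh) 4.867e+12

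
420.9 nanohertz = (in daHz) 4.209e-08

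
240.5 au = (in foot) 1.18e+14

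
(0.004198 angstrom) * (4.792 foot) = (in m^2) 6.132e-13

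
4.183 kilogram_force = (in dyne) 4.102e+06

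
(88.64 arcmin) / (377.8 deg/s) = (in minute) 6.517e-05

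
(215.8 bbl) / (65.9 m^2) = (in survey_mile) 0.0003235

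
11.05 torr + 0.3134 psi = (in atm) 0.03587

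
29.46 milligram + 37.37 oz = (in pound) 2.336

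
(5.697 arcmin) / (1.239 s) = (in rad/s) 0.001338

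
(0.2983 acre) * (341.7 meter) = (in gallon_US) 1.09e+08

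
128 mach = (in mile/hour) 9.749e+04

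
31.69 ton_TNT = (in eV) 8.276e+29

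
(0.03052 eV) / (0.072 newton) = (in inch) 2.674e-18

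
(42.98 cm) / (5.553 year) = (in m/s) 2.454e-09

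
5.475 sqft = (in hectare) 5.086e-05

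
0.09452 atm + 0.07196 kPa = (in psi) 1.399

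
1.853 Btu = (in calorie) 467.3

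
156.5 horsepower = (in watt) 1.167e+05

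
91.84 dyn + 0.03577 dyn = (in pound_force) 0.0002065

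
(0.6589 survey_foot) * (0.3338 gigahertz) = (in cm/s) 6.704e+09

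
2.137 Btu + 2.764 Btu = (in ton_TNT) 1.236e-06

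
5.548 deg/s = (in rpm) 0.9247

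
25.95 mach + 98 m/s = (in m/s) 8934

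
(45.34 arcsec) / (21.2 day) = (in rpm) 1.146e-09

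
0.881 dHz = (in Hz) 0.0881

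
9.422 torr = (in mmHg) 9.422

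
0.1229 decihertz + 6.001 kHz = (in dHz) 6.001e+04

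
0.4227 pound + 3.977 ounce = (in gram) 304.5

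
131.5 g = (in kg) 0.1315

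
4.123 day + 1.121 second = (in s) 3.562e+05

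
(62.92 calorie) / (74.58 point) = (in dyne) 1.001e+09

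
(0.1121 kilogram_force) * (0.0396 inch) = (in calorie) 0.0002643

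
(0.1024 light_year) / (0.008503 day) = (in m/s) 1.319e+12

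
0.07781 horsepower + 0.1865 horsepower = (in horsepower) 0.2643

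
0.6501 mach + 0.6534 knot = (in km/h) 798.1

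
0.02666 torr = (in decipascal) 35.54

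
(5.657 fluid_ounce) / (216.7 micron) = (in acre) 0.0001908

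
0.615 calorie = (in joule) 2.573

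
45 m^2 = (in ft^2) 484.4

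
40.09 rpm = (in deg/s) 240.5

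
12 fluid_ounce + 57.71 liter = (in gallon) 15.34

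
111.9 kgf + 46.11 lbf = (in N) 1302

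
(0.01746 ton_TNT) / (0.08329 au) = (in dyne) 586.3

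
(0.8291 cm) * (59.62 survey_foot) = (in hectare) 1.507e-05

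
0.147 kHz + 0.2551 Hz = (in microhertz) 1.473e+08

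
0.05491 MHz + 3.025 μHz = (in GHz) 5.491e-05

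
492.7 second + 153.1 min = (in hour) 2.689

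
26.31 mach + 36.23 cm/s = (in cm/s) 8.959e+05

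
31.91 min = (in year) 6.071e-05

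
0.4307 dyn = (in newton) 4.307e-06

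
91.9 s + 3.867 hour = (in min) 233.6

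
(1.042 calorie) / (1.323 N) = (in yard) 3.604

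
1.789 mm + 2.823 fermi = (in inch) 0.07043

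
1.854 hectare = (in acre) 4.581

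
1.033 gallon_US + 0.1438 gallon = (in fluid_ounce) 150.6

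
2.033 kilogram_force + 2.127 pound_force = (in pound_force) 6.609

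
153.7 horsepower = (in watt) 1.146e+05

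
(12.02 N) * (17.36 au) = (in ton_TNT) 7461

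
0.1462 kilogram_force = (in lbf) 0.3223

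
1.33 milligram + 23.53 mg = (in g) 0.02486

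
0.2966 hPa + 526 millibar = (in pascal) 5.263e+04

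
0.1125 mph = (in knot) 0.09776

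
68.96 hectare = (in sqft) 7.423e+06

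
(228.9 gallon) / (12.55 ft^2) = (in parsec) 2.408e-17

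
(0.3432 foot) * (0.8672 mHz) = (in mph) 0.0002029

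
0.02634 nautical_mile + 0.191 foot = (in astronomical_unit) 3.265e-10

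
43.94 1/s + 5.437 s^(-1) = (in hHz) 0.4938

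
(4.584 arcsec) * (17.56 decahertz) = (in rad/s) 0.003903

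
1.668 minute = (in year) 3.174e-06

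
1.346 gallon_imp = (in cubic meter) 0.006119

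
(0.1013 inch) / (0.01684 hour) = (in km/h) 0.0001528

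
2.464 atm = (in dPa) 2.497e+06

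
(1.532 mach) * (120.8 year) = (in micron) 1.987e+18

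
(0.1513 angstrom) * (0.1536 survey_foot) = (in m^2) 7.083e-13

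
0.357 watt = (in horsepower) 0.0004787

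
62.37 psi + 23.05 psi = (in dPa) 5.89e+06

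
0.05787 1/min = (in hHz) 9.645e-06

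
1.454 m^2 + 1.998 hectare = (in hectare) 1.998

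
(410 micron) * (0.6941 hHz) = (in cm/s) 2.846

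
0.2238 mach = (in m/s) 76.2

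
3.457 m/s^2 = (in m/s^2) 3.457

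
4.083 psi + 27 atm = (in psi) 400.9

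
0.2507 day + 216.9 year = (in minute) 1.14e+08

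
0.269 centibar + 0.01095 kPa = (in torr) 2.1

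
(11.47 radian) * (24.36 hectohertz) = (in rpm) 2.668e+05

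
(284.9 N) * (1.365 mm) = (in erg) 3.889e+06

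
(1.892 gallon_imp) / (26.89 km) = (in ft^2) 3.443e-06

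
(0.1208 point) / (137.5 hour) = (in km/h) 3.099e-10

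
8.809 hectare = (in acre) 21.77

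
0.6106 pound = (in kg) 0.277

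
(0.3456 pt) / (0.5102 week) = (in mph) 8.838e-10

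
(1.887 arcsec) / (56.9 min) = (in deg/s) 1.535e-07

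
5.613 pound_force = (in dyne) 2.497e+06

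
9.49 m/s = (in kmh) 34.16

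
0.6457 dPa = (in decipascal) 0.6457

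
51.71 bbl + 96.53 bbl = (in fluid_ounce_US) 7.969e+05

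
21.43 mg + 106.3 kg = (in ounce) 3750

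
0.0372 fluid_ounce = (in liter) 0.0011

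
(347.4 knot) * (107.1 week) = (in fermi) 1.158e+25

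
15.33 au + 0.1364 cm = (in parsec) 7.432e-05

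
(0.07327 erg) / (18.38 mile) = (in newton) 2.477e-13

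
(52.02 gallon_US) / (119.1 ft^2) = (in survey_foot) 0.05839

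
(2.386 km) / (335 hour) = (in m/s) 0.001978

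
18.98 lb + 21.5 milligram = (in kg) 8.609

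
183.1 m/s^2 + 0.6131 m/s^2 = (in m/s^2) 183.7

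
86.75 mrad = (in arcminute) 298.2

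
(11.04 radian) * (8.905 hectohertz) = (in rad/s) 9831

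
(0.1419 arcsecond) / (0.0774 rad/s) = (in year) 2.818e-13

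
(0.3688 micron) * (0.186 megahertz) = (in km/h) 0.2469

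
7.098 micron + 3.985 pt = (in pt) 4.005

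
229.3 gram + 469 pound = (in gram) 2.13e+05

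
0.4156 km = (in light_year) 4.393e-14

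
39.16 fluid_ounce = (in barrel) 0.007284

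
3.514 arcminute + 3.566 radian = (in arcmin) 1.226e+04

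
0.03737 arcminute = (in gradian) 0.000692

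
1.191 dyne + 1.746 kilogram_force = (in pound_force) 3.849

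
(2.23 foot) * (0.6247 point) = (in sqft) 0.001612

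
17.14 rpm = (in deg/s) 102.8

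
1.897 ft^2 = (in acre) 4.355e-05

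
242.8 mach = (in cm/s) 8.267e+06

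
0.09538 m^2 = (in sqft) 1.027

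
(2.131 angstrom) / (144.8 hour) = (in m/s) 4.088e-16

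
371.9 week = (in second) 2.249e+08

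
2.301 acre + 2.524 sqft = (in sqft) 1.002e+05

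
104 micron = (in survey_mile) 6.462e-08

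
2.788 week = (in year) 0.05347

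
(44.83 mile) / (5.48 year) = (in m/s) 0.0004175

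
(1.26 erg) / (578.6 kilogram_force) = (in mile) 1.38e-14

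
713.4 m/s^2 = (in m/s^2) 713.4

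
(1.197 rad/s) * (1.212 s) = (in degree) 83.12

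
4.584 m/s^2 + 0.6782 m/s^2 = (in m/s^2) 5.262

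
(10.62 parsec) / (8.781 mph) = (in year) 2.647e+09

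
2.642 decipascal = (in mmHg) 0.001982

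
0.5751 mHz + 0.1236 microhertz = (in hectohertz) 5.752e-06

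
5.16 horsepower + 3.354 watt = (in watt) 3851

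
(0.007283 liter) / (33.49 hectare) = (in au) 1.454e-22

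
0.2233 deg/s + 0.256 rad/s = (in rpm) 2.482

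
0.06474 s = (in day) 7.493e-07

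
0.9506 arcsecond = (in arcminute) 0.01584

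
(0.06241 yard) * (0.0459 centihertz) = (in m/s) 2.619e-05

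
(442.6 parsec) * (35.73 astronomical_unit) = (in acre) 1.804e+28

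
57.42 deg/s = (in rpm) 9.57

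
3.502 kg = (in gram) 3502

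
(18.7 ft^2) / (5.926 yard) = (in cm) 32.06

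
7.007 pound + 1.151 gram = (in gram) 3179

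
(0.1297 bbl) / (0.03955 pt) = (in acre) 0.3652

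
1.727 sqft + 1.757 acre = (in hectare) 0.711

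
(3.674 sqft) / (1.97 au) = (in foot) 3.8e-12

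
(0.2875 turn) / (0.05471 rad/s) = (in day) 0.0003822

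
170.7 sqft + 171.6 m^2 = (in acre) 0.04632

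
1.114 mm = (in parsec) 3.61e-20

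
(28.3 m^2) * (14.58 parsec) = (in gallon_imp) 2.801e+21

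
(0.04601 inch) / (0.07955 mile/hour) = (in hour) 9.128e-06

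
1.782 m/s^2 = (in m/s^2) 1.782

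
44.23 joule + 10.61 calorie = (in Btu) 0.084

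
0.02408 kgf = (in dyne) 2.361e+04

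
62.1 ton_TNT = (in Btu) 2.463e+08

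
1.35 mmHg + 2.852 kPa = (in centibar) 3.032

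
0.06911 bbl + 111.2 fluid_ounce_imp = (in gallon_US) 3.737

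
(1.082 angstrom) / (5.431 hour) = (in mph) 1.238e-14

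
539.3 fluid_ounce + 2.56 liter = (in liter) 18.51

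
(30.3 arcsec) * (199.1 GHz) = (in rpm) 2.793e+08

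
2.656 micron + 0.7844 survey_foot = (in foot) 0.7844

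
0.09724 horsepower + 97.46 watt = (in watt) 170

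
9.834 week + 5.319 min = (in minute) 9.913e+04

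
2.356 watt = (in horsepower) 0.003159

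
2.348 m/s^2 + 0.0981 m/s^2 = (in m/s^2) 2.446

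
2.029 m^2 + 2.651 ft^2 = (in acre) 0.0005622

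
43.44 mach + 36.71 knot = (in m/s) 1.481e+04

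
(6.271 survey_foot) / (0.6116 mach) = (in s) 0.009178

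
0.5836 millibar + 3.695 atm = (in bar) 3.745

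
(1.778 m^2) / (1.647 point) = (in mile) 1.901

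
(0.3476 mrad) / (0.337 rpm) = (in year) 3.123e-10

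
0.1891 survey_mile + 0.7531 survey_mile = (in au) 1.014e-08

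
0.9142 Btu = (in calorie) 230.5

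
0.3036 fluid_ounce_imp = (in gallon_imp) 0.001897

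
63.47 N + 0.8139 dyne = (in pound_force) 14.27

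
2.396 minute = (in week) 0.0002377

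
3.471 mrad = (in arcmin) 11.93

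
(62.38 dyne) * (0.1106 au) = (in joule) 1.032e+07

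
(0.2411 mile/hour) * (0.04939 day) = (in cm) 4.599e+04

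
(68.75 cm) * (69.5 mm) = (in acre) 1.181e-05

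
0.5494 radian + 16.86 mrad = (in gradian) 36.05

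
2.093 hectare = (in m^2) 2.093e+04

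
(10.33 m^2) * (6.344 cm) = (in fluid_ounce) 2.216e+04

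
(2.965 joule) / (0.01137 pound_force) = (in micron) 5.862e+07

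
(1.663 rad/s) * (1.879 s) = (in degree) 179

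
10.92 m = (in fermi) 1.092e+16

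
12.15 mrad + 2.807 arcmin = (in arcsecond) 2675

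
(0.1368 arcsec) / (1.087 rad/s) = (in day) 7.062e-12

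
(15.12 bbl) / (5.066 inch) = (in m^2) 18.68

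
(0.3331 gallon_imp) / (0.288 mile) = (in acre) 8.073e-10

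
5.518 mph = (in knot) 4.795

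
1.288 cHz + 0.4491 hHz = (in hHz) 0.4492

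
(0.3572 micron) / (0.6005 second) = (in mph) 1.331e-06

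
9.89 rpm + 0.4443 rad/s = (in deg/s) 84.8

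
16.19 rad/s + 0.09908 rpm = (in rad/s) 16.2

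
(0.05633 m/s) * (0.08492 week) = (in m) 2893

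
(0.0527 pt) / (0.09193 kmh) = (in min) 1.213e-05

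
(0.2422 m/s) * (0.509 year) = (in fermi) 3.888e+21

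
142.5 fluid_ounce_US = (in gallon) 1.113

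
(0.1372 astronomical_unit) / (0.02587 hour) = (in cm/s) 2.204e+10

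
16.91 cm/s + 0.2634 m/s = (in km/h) 1.557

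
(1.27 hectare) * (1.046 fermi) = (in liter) 1.328e-08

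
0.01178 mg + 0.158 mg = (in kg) 1.698e-07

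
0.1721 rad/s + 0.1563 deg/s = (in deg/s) 10.02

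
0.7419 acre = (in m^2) 3002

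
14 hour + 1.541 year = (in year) 1.543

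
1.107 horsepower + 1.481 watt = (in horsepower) 1.109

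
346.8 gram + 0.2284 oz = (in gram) 353.3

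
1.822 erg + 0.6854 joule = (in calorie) 0.1638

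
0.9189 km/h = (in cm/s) 25.53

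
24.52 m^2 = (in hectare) 0.002452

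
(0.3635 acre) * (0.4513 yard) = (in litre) 6.07e+05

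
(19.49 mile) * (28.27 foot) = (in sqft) 2.909e+06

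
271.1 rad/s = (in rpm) 2589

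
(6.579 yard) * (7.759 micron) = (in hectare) 4.668e-09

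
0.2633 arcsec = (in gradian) 8.127e-05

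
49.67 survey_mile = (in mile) 49.67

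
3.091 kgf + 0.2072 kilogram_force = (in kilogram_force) 3.298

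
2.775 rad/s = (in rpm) 26.5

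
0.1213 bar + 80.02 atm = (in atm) 80.14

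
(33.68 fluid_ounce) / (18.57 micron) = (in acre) 0.01325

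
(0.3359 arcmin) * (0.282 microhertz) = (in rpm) 2.631e-10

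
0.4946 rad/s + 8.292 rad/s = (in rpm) 83.91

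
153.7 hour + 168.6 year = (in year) 168.6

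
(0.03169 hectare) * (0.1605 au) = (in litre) 7.609e+15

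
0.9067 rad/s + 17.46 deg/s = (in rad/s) 1.211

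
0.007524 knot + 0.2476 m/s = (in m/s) 0.2515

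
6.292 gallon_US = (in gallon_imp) 5.239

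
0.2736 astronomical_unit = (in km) 4.093e+07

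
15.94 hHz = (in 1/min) 9.564e+04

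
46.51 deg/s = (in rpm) 7.752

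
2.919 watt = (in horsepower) 0.003914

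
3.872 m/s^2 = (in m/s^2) 3.872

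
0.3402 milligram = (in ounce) 1.2e-05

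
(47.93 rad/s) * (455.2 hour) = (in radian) 7.854e+07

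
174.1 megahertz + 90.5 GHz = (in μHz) 9.067e+16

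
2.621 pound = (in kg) 1.189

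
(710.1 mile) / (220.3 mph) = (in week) 0.01919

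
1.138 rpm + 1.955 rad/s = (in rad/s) 2.074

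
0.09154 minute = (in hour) 0.001526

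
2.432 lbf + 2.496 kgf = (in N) 35.3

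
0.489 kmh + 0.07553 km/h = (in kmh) 0.5645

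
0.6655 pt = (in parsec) 7.608e-21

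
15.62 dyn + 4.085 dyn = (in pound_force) 4.43e-05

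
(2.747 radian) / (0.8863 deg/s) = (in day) 0.002055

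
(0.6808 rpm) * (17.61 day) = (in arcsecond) 2.237e+10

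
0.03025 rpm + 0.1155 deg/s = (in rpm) 0.0495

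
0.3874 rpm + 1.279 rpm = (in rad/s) 0.1745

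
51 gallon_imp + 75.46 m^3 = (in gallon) 2e+04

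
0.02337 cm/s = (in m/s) 0.0002337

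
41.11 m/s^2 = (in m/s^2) 41.11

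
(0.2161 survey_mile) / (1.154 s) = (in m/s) 301.4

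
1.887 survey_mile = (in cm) 3.037e+05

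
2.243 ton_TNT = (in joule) 9.385e+09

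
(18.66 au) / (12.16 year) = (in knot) 1.415e+04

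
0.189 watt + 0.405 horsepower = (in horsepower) 0.4053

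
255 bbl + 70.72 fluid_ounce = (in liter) 4.054e+04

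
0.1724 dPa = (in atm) 1.701e-07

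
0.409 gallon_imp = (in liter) 1.859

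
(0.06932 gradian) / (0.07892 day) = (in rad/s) 1.597e-07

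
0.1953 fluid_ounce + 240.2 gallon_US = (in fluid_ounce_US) 3.075e+04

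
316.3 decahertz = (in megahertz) 0.003163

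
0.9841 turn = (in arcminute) 2.126e+04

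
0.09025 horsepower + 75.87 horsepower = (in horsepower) 75.96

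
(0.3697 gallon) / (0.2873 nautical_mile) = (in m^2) 2.63e-06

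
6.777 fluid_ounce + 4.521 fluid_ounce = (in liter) 0.3341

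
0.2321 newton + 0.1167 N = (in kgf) 0.03557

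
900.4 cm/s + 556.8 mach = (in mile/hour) 4.241e+05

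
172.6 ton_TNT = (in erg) 7.222e+18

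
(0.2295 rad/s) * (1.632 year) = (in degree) 6.768e+08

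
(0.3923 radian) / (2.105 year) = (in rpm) 5.643e-08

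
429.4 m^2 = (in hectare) 0.04294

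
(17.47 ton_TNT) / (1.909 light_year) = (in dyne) 0.4047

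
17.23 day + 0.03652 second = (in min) 2.481e+04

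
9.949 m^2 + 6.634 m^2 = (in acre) 0.004098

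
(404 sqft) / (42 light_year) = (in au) 6.314e-28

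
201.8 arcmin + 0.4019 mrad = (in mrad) 59.1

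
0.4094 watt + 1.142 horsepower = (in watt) 852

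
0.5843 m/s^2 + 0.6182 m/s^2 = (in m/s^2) 1.203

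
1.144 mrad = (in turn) 0.0001821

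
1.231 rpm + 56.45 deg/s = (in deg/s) 63.84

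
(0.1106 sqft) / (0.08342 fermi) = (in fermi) 1.232e+29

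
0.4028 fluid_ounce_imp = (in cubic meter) 1.144e-05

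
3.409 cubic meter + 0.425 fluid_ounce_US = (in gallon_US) 900.6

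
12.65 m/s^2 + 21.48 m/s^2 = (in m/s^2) 34.13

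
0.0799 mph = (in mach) 0.0001049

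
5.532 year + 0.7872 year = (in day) 2307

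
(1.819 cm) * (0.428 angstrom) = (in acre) 1.924e-16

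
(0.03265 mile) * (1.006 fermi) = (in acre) 1.306e-17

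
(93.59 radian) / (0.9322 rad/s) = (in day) 0.001162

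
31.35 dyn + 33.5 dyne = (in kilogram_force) 6.613e-05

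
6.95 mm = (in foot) 0.0228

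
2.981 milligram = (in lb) 6.572e-06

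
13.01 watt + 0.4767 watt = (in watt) 13.49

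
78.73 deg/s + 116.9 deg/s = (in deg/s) 195.6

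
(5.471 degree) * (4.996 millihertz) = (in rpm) 0.004556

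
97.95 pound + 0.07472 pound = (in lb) 98.02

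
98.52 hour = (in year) 0.01125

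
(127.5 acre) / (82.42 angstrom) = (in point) 1.775e+17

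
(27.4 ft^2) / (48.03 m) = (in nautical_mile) 2.862e-05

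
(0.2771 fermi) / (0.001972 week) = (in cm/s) 2.323e-17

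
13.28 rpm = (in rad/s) 1.391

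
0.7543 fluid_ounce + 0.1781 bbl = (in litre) 28.34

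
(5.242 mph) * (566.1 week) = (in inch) 3.159e+10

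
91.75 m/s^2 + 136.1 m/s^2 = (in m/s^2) 227.8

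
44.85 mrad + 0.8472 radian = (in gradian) 56.79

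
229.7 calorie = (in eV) 5.998e+21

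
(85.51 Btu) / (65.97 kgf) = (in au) 9.322e-10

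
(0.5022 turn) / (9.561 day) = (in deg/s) 0.0002189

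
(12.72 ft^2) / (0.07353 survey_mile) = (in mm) 9.986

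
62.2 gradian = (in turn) 0.1555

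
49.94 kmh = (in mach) 0.04074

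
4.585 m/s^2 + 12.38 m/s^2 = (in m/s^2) 16.96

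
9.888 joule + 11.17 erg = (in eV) 6.172e+19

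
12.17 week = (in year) 0.2334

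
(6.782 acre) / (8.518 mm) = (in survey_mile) 2002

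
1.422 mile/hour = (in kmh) 2.288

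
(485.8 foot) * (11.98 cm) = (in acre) 0.004383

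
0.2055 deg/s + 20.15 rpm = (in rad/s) 2.114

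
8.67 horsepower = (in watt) 6465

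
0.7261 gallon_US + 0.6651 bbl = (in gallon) 28.66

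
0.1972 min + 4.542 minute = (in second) 284.4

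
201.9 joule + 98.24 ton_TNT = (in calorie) 9.824e+10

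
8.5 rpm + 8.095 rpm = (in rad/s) 1.738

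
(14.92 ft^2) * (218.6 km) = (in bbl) 1.906e+06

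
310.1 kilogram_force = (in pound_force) 683.7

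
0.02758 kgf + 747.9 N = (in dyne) 7.482e+07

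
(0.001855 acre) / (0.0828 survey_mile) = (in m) 0.05634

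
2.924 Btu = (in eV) 1.925e+22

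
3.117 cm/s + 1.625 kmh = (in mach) 0.001417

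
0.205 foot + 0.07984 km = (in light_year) 8.446e-15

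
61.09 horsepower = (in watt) 4.555e+04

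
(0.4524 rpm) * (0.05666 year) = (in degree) 4.85e+06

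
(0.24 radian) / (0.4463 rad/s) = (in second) 0.5378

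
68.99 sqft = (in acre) 0.001584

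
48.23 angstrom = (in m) 4.823e-09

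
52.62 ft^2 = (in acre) 0.001208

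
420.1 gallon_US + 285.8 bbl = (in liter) 4.703e+04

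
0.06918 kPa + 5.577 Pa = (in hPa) 0.7476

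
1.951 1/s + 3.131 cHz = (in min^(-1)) 118.9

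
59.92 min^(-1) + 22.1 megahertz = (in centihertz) 2.21e+09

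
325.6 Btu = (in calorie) 8.21e+04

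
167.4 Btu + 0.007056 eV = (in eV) 1.102e+24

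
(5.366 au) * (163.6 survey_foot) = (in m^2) 4.003e+13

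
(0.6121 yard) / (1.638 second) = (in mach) 0.001004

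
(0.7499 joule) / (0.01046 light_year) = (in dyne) 7.578e-10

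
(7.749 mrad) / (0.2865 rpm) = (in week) 4.271e-07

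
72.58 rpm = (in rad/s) 7.601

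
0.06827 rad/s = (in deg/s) 3.912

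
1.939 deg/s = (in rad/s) 0.03384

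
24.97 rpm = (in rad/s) 2.615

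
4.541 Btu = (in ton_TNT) 1.145e-06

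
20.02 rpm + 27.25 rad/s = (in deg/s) 1681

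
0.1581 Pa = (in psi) 2.293e-05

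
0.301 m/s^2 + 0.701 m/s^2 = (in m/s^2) 1.002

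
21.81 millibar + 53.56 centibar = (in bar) 0.5574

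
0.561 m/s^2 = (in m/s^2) 0.561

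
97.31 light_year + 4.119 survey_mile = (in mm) 9.206e+20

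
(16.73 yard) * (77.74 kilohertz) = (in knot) 2.312e+06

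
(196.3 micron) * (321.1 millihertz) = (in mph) 0.000141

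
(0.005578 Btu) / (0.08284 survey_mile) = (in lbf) 0.009924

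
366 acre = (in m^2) 1.481e+06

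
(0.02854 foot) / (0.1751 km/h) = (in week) 2.957e-07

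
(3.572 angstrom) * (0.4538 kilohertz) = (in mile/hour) 3.626e-07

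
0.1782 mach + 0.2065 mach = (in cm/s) 1.31e+04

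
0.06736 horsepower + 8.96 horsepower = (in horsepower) 9.027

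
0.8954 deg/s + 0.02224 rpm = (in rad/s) 0.01796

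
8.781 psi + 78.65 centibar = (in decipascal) 1.392e+06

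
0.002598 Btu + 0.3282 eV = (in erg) 2.741e+07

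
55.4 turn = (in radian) 348.1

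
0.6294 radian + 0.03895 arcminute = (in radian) 0.6294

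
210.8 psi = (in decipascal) 1.453e+07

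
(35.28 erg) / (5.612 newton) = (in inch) 2.475e-05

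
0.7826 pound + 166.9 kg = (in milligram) 1.673e+08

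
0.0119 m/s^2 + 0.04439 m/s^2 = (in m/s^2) 0.05629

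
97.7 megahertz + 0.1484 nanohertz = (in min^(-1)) 5.862e+09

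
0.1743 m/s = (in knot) 0.3388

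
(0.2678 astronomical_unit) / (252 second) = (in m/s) 1.59e+08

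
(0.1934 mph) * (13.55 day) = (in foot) 3.321e+05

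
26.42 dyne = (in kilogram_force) 2.694e-05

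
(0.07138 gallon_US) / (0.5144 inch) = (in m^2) 0.02068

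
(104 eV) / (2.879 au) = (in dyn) 3.869e-24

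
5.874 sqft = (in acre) 0.0001348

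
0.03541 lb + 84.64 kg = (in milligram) 8.466e+07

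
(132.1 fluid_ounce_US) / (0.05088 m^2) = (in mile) 4.771e-05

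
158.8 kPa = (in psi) 23.03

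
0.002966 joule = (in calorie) 0.0007089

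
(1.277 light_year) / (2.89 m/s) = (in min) 6.967e+13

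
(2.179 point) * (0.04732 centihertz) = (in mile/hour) 8.137e-07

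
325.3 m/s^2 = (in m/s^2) 325.3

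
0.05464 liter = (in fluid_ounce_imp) 1.923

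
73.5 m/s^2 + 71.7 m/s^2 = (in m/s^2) 145.2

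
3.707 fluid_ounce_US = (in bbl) 0.0006895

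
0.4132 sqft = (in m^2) 0.03839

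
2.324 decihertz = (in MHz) 2.324e-07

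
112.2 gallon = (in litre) 424.7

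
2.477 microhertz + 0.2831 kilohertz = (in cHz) 2.831e+04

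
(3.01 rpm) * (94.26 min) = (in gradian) 1.135e+05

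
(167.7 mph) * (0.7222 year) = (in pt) 4.84e+12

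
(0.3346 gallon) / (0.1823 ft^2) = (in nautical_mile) 4.038e-05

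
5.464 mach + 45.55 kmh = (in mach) 5.501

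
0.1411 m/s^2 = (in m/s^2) 0.1411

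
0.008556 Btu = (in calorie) 2.158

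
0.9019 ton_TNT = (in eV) 2.355e+28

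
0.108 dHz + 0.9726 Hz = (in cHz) 98.34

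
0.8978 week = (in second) 5.43e+05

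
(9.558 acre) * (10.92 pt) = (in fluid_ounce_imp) 5.244e+06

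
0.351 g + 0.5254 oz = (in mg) 1.525e+04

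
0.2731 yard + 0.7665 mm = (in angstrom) 2.505e+09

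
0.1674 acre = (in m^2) 677.4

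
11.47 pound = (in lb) 11.47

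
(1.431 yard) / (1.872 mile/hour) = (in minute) 0.02606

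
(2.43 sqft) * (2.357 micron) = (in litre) 0.0005321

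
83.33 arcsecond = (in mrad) 0.404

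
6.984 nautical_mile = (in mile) 8.037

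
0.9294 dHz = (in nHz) 9.294e+07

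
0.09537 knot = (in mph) 0.1097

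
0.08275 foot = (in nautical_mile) 1.362e-05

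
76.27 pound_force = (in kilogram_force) 34.6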